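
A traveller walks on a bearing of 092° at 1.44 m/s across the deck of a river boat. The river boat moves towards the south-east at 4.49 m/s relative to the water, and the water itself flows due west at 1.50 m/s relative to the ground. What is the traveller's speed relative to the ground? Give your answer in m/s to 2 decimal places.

4.48 m/s

In east/north components (m/s): traveller relative to river boat = (1.439, -0.050); river boat relative to water = (3.175, -3.175); water relative to ground = (-1.500, 0.000).
Sum = (3.114, -3.225) m/s.
Speed = |(3.114, -3.225)| = 4.483 m/s.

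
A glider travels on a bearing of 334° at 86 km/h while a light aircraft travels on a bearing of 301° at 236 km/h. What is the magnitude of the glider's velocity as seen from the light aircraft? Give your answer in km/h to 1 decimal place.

170.4 km/h

Taking east as x and north as y: glider velocity = (-37.700, 77.296) km/h; light aircraft velocity = (-202.291, 121.549) km/h.
Velocity of glider relative to light aircraft = (-37.700, 77.296) − (-202.291, 121.549) = (164.592, -44.253) km/h.
Magnitude = |(164.592, -44.253)| = 170.437 km/h.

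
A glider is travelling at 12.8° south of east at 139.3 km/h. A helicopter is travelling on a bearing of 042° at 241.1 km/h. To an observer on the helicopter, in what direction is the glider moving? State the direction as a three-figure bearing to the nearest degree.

Taking east as x and north as y: glider velocity = (135.838, -30.862) km/h; helicopter velocity = (161.327, 179.172) km/h.
Velocity of glider relative to helicopter = (135.838, -30.862) − (161.327, 179.172) = (-25.489, -210.034) km/h.
Bearing = atan2(-25.49, -210.03) = 186.92° clockwise from north.

187°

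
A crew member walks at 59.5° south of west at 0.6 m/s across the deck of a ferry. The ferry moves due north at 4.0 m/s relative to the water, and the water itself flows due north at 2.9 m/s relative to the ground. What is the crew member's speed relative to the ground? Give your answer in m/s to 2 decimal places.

6.39 m/s

In east/north components (m/s): crew member relative to ferry = (-0.305, -0.517); ferry relative to water = (0.000, 4.000); water relative to ground = (0.000, 2.900).
Sum = (-0.305, 6.383) m/s.
Speed = |(-0.305, 6.383)| = 6.390 m/s.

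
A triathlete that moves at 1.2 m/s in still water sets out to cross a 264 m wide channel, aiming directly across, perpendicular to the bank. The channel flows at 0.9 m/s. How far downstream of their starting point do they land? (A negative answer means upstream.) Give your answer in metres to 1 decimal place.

Perpendicular speed = 1.200 m/s; crossing time = 264 / 1.200 = 220.000 s.
Net downstream speed = 0.900 m/s.
Drift = 0.900 × 220.000 = 198.000 m (downstream).

198.0 m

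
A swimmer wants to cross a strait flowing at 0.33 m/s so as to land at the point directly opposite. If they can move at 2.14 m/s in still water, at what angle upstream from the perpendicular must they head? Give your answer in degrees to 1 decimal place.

To cancel the current, the upstream component of the swimmer's velocity must equal the flow: 2.14 sin θ = 0.33.
sin θ = 0.33 / 2.14 = 0.1542.
θ = arcsin(0.1542) = 8.871°.

8.9°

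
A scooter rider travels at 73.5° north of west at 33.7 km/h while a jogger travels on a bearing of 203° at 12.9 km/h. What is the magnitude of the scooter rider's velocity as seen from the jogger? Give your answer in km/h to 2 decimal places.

44.42 km/h

Taking east as x and north as y: scooter rider velocity = (-9.571, 32.312) km/h; jogger velocity = (-5.040, -11.875) km/h.
Velocity of scooter rider relative to jogger = (-9.571, 32.312) − (-5.040, -11.875) = (-4.531, 44.187) km/h.
Magnitude = |(-4.531, 44.187)| = 44.418 km/h.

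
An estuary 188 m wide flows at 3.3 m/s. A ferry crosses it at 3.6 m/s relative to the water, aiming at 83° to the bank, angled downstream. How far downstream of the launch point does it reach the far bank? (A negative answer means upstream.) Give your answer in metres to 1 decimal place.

196.7 m

Perpendicular speed = 3.573 m/s; crossing time = 188 / 3.573 = 52.614 s.
Net downstream speed = 3.739 m/s.
Drift = 3.739 × 52.614 = 196.711 m (downstream).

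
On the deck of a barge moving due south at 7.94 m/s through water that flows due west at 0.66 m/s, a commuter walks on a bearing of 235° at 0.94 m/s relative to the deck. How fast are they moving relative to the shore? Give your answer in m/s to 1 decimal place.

8.6 m/s

In east/north components (m/s): commuter relative to barge = (-0.770, -0.539); barge relative to water = (0.000, -7.940); water relative to ground = (-0.660, 0.000).
Sum = (-1.430, -8.479) m/s.
Speed = |(-1.430, -8.479)| = 8.599 m/s.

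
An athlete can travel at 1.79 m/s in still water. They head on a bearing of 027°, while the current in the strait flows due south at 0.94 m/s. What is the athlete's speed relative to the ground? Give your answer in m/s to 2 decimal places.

Taking east as x and north as y: velocity relative to the water = (0.813, 1.595) m/s; the water relative to ground = (0.000, -0.940) m/s.
Velocity relative to ground = (0.813, 1.595) + (0.000, -0.940) = (0.813, 0.655) m/s.
Speed = |(0.813, 0.655)| = 1.044 m/s.

1.04 m/s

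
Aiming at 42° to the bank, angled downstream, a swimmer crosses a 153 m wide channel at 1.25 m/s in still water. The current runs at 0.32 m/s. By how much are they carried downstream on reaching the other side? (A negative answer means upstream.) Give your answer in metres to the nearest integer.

Perpendicular speed = 0.836 m/s; crossing time = 153 / 0.836 = 182.924 s.
Net downstream speed = 1.249 m/s.
Drift = 1.249 × 182.924 = 228.459 m (downstream).

228 m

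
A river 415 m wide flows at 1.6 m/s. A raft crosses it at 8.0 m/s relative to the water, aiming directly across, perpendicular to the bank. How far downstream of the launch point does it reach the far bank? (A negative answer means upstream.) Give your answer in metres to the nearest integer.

83 m

Perpendicular speed = 8.000 m/s; crossing time = 415 / 8.000 = 51.875 s.
Net downstream speed = 1.600 m/s.
Drift = 1.600 × 51.875 = 83.000 m (downstream).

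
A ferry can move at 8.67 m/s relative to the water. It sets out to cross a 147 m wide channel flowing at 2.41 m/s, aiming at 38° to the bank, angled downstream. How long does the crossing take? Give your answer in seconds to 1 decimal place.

The component of the ferry's velocity perpendicular to the bank is 8.67 × sin 38° = 5.338 m/s.
The current is parallel to the bank, so it does not affect the crossing time.
Time = 147 / 5.338 = 27.540 s.

27.5 s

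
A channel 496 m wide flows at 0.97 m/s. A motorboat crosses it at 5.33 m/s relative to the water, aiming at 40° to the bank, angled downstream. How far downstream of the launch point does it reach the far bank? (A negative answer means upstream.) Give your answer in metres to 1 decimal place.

731.5 m

Perpendicular speed = 3.426 m/s; crossing time = 496 / 3.426 = 144.773 s.
Net downstream speed = 5.053 m/s.
Drift = 5.053 × 144.773 = 731.539 m (downstream).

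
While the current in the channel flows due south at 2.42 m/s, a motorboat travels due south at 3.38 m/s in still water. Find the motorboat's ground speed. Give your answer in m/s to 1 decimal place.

Taking east as x and north as y: velocity relative to the water = (0.000, -3.380) m/s; the water relative to ground = (0.000, -2.420) m/s.
Velocity relative to ground = (0.000, -3.380) + (0.000, -2.420) = (0.000, -5.800) m/s.
Speed = |(0.000, -5.800)| = 5.800 m/s.

5.8 m/s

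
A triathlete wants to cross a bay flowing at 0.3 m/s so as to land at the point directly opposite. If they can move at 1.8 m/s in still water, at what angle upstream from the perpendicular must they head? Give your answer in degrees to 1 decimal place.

To cancel the current, the upstream component of the triathlete's velocity must equal the flow: 1.8 sin θ = 0.3.
sin θ = 0.3 / 1.8 = 0.1667.
θ = arcsin(0.1667) = 9.594°.

9.6°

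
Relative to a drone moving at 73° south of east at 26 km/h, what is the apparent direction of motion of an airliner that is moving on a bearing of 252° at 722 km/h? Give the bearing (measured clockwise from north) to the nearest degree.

Taking east as x and north as y: airliner velocity = (-686.663, -223.110) km/h; drone velocity = (7.602, -24.864) km/h.
Velocity of airliner relative to drone = (-686.663, -223.110) − (7.602, -24.864) = (-694.264, -198.246) km/h.
Bearing = atan2(-694.26, -198.25) = 254.06° clockwise from north.

254°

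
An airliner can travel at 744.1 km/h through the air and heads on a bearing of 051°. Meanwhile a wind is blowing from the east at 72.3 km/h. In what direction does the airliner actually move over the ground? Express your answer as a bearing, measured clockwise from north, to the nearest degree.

047°

Taking east as x and north as y: velocity relative to the air = (578.274, 468.277) km/h; the air relative to ground = (-72.300, 0.000) km/h.
Velocity relative to ground = (578.274, 468.277) + (-72.300, 0.000) = (505.974, 468.277) km/h.
Bearing = atan2(505.97, 468.28) = 47.22° clockwise from north.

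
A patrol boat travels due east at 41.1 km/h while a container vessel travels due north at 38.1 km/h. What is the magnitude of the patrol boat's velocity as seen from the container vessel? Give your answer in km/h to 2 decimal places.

Taking east as x and north as y: patrol boat velocity = (41.100, 0.000) km/h; container vessel velocity = (0.000, 38.100) km/h.
Velocity of patrol boat relative to container vessel = (41.100, 0.000) − (0.000, 38.100) = (41.100, -38.100) km/h.
Magnitude = |(41.100, -38.100)| = 56.043 km/h.

56.04 km/h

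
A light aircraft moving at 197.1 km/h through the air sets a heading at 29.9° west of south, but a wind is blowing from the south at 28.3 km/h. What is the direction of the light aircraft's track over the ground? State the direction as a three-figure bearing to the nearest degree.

Taking east as x and north as y: velocity relative to the air = (-98.252, -170.865) km/h; the air relative to ground = (0.000, 28.300) km/h.
Velocity relative to ground = (-98.252, -170.865) + (0.000, 28.300) = (-98.252, -142.565) km/h.
Bearing = atan2(-98.25, -142.57) = 214.57° clockwise from north.

215°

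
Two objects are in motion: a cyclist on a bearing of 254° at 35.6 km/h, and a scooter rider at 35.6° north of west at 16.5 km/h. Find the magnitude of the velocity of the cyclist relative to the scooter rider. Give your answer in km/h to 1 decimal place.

Taking east as x and north as y: cyclist velocity = (-34.221, -9.813) km/h; scooter rider velocity = (-13.416, 9.605) km/h.
Velocity of cyclist relative to scooter rider = (-34.221, -9.813) − (-13.416, 9.605) = (-20.805, -19.418) km/h.
Magnitude = |(-20.805, -19.418)| = 28.458 km/h.

28.5 km/h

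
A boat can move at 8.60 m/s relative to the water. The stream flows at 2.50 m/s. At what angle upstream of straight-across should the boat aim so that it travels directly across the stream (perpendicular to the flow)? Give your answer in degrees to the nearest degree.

To cancel the current, the upstream component of the boat's velocity must equal the flow: 8.60 sin θ = 2.50.
sin θ = 2.50 / 8.60 = 0.2907.
θ = arcsin(0.2907) = 16.900°.

17°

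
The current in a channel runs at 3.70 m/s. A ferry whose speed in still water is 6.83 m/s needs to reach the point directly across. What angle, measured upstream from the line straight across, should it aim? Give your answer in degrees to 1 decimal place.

To cancel the current, the upstream component of the ferry's velocity must equal the flow: 6.83 sin θ = 3.70.
sin θ = 3.70 / 6.83 = 0.5417.
θ = arcsin(0.5417) = 32.801°.

32.8°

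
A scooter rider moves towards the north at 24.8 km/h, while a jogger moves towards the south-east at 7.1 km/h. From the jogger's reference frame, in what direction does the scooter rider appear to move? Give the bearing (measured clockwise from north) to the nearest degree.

Taking east as x and north as y: scooter rider velocity = (0.000, 24.800) km/h; jogger velocity = (5.020, -5.020) km/h.
Velocity of scooter rider relative to jogger = (0.000, 24.800) − (5.020, -5.020) = (-5.020, 29.820) km/h.
Bearing = atan2(-5.02, 29.82) = 350.44° clockwise from north.

350°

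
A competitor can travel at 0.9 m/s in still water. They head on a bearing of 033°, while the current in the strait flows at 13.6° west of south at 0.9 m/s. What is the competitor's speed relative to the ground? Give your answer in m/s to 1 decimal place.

Taking east as x and north as y: velocity relative to the water = (0.490, 0.755) m/s; the water relative to ground = (-0.212, -0.875) m/s.
Velocity relative to ground = (0.490, 0.755) + (-0.212, -0.875) = (0.279, -0.120) m/s.
Speed = |(0.279, -0.120)| = 0.303 m/s.

0.3 m/s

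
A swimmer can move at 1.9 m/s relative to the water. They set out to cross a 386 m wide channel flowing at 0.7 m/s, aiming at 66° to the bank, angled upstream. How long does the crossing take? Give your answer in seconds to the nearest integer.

The component of the swimmer's velocity perpendicular to the bank is 1.9 × sin 66° = 1.736 m/s.
The flow acts along the bank and has no component across it.
Time = 386 / 1.736 = 222.384 s.

222 s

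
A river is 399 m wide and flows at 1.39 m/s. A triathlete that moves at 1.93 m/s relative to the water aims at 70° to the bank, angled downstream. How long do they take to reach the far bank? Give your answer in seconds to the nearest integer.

The component of the triathlete's velocity perpendicular to the bank is 1.93 × sin 70° = 1.814 m/s.
The flow acts along the bank and has no component across it.
Time = 399 / 1.814 = 220.004 s.

220 s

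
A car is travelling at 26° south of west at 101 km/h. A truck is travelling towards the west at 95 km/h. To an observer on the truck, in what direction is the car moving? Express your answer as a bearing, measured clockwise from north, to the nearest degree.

Taking east as x and north as y: car velocity = (-90.778, -44.275) km/h; truck velocity = (-95.000, 0.000) km/h.
Velocity of car relative to truck = (-90.778, -44.275) − (-95.000, 0.000) = (4.222, -44.275) km/h.
Bearing = atan2(4.22, -44.28) = 174.55° clockwise from north.

175°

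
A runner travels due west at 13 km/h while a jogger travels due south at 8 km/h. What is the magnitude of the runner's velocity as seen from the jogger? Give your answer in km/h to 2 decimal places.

15.26 km/h

Taking east as x and north as y: runner velocity = (-13.000, 0.000) km/h; jogger velocity = (0.000, -8.000) km/h.
Velocity of runner relative to jogger = (-13.000, 0.000) − (0.000, -8.000) = (-13.000, 8.000) km/h.
Magnitude = |(-13.000, 8.000)| = 15.264 km/h.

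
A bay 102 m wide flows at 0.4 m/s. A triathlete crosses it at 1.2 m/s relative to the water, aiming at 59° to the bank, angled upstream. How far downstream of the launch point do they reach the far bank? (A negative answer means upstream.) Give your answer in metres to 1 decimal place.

Perpendicular speed = 1.029 m/s; crossing time = 102 / 1.029 = 99.164 s.
Net downstream speed = -0.218 m/s.
Drift = -0.218 × 99.164 = -21.622 m (upstream).

-21.6 m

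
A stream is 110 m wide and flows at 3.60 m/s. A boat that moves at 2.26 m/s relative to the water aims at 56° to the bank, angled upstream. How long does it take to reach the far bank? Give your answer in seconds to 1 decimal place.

58.7 s

The component of the boat's velocity perpendicular to the bank is 2.26 × sin 56° = 1.874 m/s.
The flow acts along the bank and has no component across it.
Time = 110 / 1.874 = 58.710 s.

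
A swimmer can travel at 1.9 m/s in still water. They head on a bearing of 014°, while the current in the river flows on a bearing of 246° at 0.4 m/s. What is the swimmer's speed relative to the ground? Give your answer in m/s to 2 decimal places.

1.68 m/s

Taking east as x and north as y: velocity relative to the water = (0.460, 1.844) m/s; the water relative to ground = (-0.365, -0.163) m/s.
Velocity relative to ground = (0.460, 1.844) + (-0.365, -0.163) = (0.094, 1.681) m/s.
Speed = |(0.094, 1.681)| = 1.684 m/s.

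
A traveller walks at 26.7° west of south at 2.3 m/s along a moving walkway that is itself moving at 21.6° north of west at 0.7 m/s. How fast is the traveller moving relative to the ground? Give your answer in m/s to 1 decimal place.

2.5 m/s

Taking east as x and north as y: moving walkway velocity = (-0.651, 0.258) m/s; traveller velocity relative to moving walkway = (-1.033, -2.055) m/s.
Velocity relative to ground = (-0.651, 0.258) + (-1.033, -2.055) = (-1.684, -1.797) m/s.
Speed = |(-1.684, -1.797)| = 2.463 m/s.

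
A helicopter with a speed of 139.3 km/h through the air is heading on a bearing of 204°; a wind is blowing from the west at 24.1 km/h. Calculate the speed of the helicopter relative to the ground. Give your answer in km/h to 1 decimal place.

131.4 km/h

Taking east as x and north as y: velocity relative to the air = (-56.658, -127.257) km/h; the air relative to ground = (24.100, 0.000) km/h.
Velocity relative to ground = (-56.658, -127.257) + (24.100, 0.000) = (-32.558, -127.257) km/h.
Speed = |(-32.558, -127.257)| = 131.356 km/h.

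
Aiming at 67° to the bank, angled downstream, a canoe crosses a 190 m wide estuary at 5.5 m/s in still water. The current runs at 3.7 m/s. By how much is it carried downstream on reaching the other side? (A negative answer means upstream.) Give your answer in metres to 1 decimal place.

219.5 m

Perpendicular speed = 5.063 m/s; crossing time = 190 / 5.063 = 37.529 s.
Net downstream speed = 5.849 m/s.
Drift = 5.849 × 37.529 = 219.507 m (downstream).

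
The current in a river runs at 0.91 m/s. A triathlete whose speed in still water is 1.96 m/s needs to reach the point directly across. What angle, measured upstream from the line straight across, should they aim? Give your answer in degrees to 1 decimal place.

To cancel the current, the upstream component of the triathlete's velocity must equal the flow: 1.96 sin θ = 0.91.
sin θ = 0.91 / 1.96 = 0.4643.
θ = arcsin(0.4643) = 27.664°.

27.7°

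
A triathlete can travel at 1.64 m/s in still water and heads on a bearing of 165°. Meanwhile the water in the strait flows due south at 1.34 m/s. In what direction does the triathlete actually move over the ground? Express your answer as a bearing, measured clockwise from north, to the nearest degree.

Taking east as x and north as y: velocity relative to the water = (0.424, -1.584) m/s; the water relative to ground = (0.000, -1.340) m/s.
Velocity relative to ground = (0.424, -1.584) + (0.000, -1.340) = (0.424, -2.924) m/s.
Bearing = atan2(0.42, -2.92) = 171.74° clockwise from north.

172°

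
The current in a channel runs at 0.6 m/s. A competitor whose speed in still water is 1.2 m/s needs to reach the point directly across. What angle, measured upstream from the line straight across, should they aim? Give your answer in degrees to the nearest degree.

To cancel the current, the upstream component of the competitor's velocity must equal the flow: 1.2 sin θ = 0.6.
sin θ = 0.6 / 1.2 = 0.5000.
θ = arcsin(0.5000) = 30.000°.

30°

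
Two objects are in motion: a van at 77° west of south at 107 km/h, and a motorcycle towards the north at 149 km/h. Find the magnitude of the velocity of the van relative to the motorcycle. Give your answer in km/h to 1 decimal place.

Taking east as x and north as y: van velocity = (-104.258, -24.070) km/h; motorcycle velocity = (0.000, 149.000) km/h.
Velocity of van relative to motorcycle = (-104.258, -24.070) − (0.000, 149.000) = (-104.258, -173.070) km/h.
Magnitude = |(-104.258, -173.070)| = 202.047 km/h.

202.0 km/h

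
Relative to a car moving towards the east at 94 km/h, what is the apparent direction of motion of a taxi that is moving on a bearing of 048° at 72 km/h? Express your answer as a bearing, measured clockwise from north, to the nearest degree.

Taking east as x and north as y: taxi velocity = (53.506, 48.177) km/h; car velocity = (94.000, 0.000) km/h.
Velocity of taxi relative to car = (53.506, 48.177) − (94.000, 0.000) = (-40.494, 48.177) km/h.
Bearing = atan2(-40.49, 48.18) = 319.95° clockwise from north.

320°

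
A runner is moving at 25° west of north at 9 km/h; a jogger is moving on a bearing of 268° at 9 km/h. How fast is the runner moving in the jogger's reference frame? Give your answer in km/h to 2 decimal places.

Taking east as x and north as y: runner velocity = (-3.804, 8.157) km/h; jogger velocity = (-8.995, -0.314) km/h.
Velocity of runner relative to jogger = (-3.804, 8.157) − (-8.995, -0.314) = (5.191, 8.471) km/h.
Magnitude = |(5.191, 8.471)| = 9.935 km/h.

9.93 km/h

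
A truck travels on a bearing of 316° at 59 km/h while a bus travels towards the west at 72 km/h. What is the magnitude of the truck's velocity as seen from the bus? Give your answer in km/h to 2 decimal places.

Taking east as x and north as y: truck velocity = (-40.985, 42.441) km/h; bus velocity = (-72.000, 0.000) km/h.
Velocity of truck relative to bus = (-40.985, 42.441) − (-72.000, 0.000) = (31.015, 42.441) km/h.
Magnitude = |(31.015, 42.441)| = 52.566 km/h.

52.57 km/h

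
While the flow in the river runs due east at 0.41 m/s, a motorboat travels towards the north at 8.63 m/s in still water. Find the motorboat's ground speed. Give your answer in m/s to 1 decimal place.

8.6 m/s

Taking east as x and north as y: velocity relative to the water = (0.000, 8.630) m/s; the water relative to ground = (0.410, 0.000) m/s.
Velocity relative to ground = (0.000, 8.630) + (0.410, 0.000) = (0.410, 8.630) m/s.
Speed = |(0.410, 8.630)| = 8.640 m/s.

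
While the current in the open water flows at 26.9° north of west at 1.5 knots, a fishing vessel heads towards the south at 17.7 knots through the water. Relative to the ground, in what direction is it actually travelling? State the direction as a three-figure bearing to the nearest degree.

Taking east as x and north as y: velocity relative to the water = (0.000, -17.700) knots; the water relative to ground = (-1.338, 0.679) knots.
Velocity relative to ground = (0.000, -17.700) + (-1.338, 0.679) = (-1.338, -17.021) knots.
Bearing = atan2(-1.34, -17.02) = 184.49° clockwise from north.

184°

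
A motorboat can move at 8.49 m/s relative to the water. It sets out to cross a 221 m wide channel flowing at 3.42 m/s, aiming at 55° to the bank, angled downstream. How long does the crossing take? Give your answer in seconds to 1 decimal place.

The component of the motorboat's velocity perpendicular to the bank is 8.49 × sin 55° = 6.955 m/s.
The current is parallel to the bank, so it does not affect the crossing time.
Time = 221 / 6.955 = 31.778 s.

31.8 s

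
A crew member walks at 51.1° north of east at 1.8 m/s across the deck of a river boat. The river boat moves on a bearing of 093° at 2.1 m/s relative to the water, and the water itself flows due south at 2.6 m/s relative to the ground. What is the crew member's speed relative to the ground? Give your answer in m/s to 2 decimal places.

3.48 m/s

In east/north components (m/s): crew member relative to river boat = (1.130, 1.401); river boat relative to water = (2.097, -0.110); water relative to ground = (0.000, -2.600).
Sum = (3.227, -1.309) m/s.
Speed = |(3.227, -1.309)| = 3.483 m/s.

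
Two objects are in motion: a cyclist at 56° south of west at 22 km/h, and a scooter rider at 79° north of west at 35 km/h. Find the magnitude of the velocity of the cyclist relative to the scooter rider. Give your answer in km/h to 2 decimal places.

Taking east as x and north as y: cyclist velocity = (-12.302, -18.239) km/h; scooter rider velocity = (-6.678, 34.357) km/h.
Velocity of cyclist relative to scooter rider = (-12.302, -18.239) − (-6.678, 34.357) = (-5.624, -52.596) km/h.
Magnitude = |(-5.624, -52.596)| = 52.896 km/h.

52.90 km/h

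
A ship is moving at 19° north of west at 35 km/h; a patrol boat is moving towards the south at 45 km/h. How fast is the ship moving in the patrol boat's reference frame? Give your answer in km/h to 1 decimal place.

65.4 km/h

Taking east as x and north as y: ship velocity = (-33.093, 11.395) km/h; patrol boat velocity = (0.000, -45.000) km/h.
Velocity of ship relative to patrol boat = (-33.093, 11.395) − (0.000, -45.000) = (-33.093, 56.395) km/h.
Magnitude = |(-33.093, 56.395)| = 65.388 km/h.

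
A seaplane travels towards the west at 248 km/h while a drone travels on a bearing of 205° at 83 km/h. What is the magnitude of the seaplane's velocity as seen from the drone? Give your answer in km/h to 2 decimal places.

Taking east as x and north as y: seaplane velocity = (-248.000, 0.000) km/h; drone velocity = (-35.077, -75.224) km/h.
Velocity of seaplane relative to drone = (-248.000, 0.000) − (-35.077, -75.224) = (-212.923, 75.224) km/h.
Magnitude = |(-212.923, 75.224)| = 225.820 km/h.

225.82 km/h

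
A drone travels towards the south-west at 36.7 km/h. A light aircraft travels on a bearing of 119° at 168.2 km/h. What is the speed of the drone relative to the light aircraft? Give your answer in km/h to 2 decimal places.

Taking east as x and north as y: drone velocity = (-25.951, -25.951) km/h; light aircraft velocity = (147.111, -81.545) km/h.
Velocity of drone relative to light aircraft = (-25.951, -25.951) − (147.111, -81.545) = (-173.062, 55.594) km/h.
Magnitude = |(-173.062, 55.594)| = 181.772 km/h.

181.77 km/h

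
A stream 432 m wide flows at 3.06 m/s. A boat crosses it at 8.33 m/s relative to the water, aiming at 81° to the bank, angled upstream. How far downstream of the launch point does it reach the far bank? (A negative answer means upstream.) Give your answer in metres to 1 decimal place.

Perpendicular speed = 8.227 m/s; crossing time = 432 / 8.227 = 52.507 s.
Net downstream speed = 1.757 m/s.
Drift = 1.757 × 52.507 = 92.250 m (downstream).

92.2 m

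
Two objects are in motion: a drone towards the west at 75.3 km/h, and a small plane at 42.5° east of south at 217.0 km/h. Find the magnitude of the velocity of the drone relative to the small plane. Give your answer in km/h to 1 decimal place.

Taking east as x and north as y: drone velocity = (-75.300, 0.000) km/h; small plane velocity = (146.603, -159.989) km/h.
Velocity of drone relative to small plane = (-75.300, 0.000) − (146.603, -159.989) = (-221.903, 159.989) km/h.
Magnitude = |(-221.903, 159.989)| = 273.564 km/h.

273.6 km/h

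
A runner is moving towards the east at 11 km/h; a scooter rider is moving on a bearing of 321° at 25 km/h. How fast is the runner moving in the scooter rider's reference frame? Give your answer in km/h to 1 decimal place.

33.0 km/h

Taking east as x and north as y: runner velocity = (11.000, 0.000) km/h; scooter rider velocity = (-15.733, 19.429) km/h.
Velocity of runner relative to scooter rider = (11.000, 0.000) − (-15.733, 19.429) = (26.733, -19.429) km/h.
Magnitude = |(26.733, -19.429)| = 33.047 km/h.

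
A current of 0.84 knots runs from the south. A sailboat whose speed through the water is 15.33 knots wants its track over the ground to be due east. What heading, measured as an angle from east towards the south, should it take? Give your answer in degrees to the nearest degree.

The current pushes perpendicular to the desired track; the heading must have a component into the current equal to 0.84 knots: 15.33 sin θ = 0.84.
sin θ = 0.0548, so θ = 3.141°.

3°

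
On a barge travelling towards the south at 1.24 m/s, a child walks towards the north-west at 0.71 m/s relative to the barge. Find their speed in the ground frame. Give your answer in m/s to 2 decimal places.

0.89 m/s

Taking east as x and north as y: barge velocity = (0.000, -1.240) m/s; child velocity relative to barge = (-0.502, 0.502) m/s.
Velocity relative to ground = (0.000, -1.240) + (-0.502, 0.502) = (-0.502, -0.738) m/s.
Speed = |(-0.502, -0.738)| = 0.893 m/s.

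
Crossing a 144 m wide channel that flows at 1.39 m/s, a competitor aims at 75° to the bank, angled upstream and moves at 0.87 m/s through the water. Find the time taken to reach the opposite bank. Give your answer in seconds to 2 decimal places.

171.36 s

The component of the competitor's velocity perpendicular to the bank is 0.87 × sin 75° = 0.840 m/s.
The flow acts along the bank and has no component across it.
Time = 144 / 0.840 = 171.356 s.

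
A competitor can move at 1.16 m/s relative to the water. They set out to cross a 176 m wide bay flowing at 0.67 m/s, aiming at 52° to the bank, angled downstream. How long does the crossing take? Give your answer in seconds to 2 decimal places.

The component of the competitor's velocity perpendicular to the bank is 1.16 × sin 52° = 0.914 m/s.
Only the cross-stream component determines the crossing time; the current contributes nothing perpendicular to the bank.
Time = 176 / 0.914 = 192.541 s.

192.54 s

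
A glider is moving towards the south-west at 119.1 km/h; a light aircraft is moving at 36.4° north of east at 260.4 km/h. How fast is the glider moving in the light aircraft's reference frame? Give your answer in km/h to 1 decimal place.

Taking east as x and north as y: glider velocity = (-84.216, -84.216) km/h; light aircraft velocity = (209.594, 154.526) km/h.
Velocity of glider relative to light aircraft = (-84.216, -84.216) − (209.594, 154.526) = (-293.811, -238.743) km/h.
Magnitude = |(-293.811, -238.743)| = 378.580 km/h.

378.6 km/h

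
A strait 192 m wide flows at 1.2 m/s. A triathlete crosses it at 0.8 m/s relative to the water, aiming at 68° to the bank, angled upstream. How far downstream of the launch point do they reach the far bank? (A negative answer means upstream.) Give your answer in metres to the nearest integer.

233 m

Perpendicular speed = 0.742 m/s; crossing time = 192 / 0.742 = 258.848 s.
Net downstream speed = 0.900 m/s.
Drift = 0.900 × 258.848 = 233.045 m (downstream).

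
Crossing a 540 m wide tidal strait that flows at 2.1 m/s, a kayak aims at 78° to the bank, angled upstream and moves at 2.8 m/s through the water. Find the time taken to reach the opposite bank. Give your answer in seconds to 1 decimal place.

The component of the kayak's velocity perpendicular to the bank is 2.8 × sin 78° = 2.739 m/s.
The flow acts along the bank and has no component across it.
Time = 540 / 2.739 = 197.166 s.

197.2 s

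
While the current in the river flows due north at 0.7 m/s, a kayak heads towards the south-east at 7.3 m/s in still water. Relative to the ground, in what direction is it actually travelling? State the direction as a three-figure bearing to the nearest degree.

Taking east as x and north as y: velocity relative to the water = (5.162, -5.162) m/s; the water relative to ground = (0.000, 0.700) m/s.
Velocity relative to ground = (5.162, -5.162) + (0.000, 0.700) = (5.162, -4.462) m/s.
Bearing = atan2(5.16, -4.46) = 130.84° clockwise from north.

131°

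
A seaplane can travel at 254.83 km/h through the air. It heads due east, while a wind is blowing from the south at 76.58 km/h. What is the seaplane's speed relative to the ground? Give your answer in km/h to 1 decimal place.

266.1 km/h

Taking east as x and north as y: velocity relative to the air = (254.830, 0.000) km/h; the air relative to ground = (0.000, 76.580) km/h.
Velocity relative to ground = (254.830, 0.000) + (0.000, 76.580) = (254.830, 76.580) km/h.
Speed = |(254.830, 76.580)| = 266.088 km/h.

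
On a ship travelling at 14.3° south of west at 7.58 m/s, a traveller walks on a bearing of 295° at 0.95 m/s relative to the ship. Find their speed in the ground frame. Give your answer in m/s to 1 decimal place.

Taking east as x and north as y: ship velocity = (-7.345, -1.872) m/s; traveller velocity relative to ship = (-0.861, 0.401) m/s.
Velocity relative to ground = (-7.345, -1.872) + (-0.861, 0.401) = (-8.206, -1.471) m/s.
Speed = |(-8.206, -1.471)| = 8.337 m/s.

8.3 m/s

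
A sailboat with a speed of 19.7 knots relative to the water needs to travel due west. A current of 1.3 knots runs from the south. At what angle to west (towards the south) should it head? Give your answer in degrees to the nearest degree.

4°

The current pushes perpendicular to the desired track; the heading must have a component into the current equal to 1.3 knots: 19.7 sin θ = 1.3.
sin θ = 0.0660, so θ = 3.784°.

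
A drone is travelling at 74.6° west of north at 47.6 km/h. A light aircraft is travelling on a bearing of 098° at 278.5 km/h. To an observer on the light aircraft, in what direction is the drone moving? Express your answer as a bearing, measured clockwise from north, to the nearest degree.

Taking east as x and north as y: drone velocity = (-45.891, 12.640) km/h; light aircraft velocity = (275.790, -38.760) km/h.
Velocity of drone relative to light aircraft = (-45.891, 12.640) − (275.790, -38.760) = (-321.681, 51.400) km/h.
Bearing = atan2(-321.68, 51.40) = 279.08° clockwise from north.

279°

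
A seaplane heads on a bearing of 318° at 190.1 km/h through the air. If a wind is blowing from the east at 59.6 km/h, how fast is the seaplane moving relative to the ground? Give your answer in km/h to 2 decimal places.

234.21 km/h

Taking east as x and north as y: velocity relative to the air = (-127.202, 141.272) km/h; the air relative to ground = (-59.600, 0.000) km/h.
Velocity relative to ground = (-127.202, 141.272) + (-59.600, 0.000) = (-186.802, 141.272) km/h.
Speed = |(-186.802, 141.272)| = 234.206 km/h.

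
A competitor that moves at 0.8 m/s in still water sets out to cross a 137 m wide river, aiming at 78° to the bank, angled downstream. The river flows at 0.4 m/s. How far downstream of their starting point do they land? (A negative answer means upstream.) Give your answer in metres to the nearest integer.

99 m

Perpendicular speed = 0.783 m/s; crossing time = 137 / 0.783 = 175.076 s.
Net downstream speed = 0.566 m/s.
Drift = 0.566 × 175.076 = 99.151 m (downstream).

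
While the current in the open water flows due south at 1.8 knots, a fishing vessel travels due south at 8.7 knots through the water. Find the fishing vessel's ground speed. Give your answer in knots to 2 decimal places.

Taking east as x and north as y: velocity relative to the water = (0.000, -8.700) knots; the water relative to ground = (0.000, -1.800) knots.
Velocity relative to ground = (0.000, -8.700) + (0.000, -1.800) = (0.000, -10.500) knots.
Speed = |(0.000, -10.500)| = 10.500 knots.

10.50 knots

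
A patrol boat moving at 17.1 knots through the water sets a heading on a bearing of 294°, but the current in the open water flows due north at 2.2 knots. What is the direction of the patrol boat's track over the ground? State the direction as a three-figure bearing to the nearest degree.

300°

Taking east as x and north as y: velocity relative to the water = (-15.622, 6.955) knots; the water relative to ground = (0.000, 2.200) knots.
Velocity relative to ground = (-15.622, 6.955) + (0.000, 2.200) = (-15.622, 9.155) knots.
Bearing = atan2(-15.62, 9.16) = 300.37° clockwise from north.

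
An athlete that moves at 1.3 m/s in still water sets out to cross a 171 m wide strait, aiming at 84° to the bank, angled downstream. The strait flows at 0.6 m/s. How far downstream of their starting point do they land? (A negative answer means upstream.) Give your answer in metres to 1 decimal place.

Perpendicular speed = 1.293 m/s; crossing time = 171 / 1.293 = 132.263 s.
Net downstream speed = 0.736 m/s.
Drift = 0.736 × 132.263 = 97.331 m (downstream).

97.3 m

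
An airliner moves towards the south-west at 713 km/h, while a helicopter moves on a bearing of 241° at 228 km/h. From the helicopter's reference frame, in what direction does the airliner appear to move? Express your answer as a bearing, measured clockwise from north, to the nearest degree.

218°

Taking east as x and north as y: airliner velocity = (-504.167, -504.167) km/h; helicopter velocity = (-199.413, -110.537) km/h.
Velocity of airliner relative to helicopter = (-504.167, -504.167) − (-199.413, -110.537) = (-304.754, -393.631) km/h.
Bearing = atan2(-304.75, -393.63) = 217.75° clockwise from north.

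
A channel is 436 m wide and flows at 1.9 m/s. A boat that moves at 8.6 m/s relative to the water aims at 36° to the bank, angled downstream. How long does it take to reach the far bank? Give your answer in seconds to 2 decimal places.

The component of the boat's velocity perpendicular to the bank is 8.6 × sin 36° = 5.055 m/s.
Only the cross-stream component determines the crossing time; the current contributes nothing perpendicular to the bank.
Time = 436 / 5.055 = 86.252 s.

86.25 s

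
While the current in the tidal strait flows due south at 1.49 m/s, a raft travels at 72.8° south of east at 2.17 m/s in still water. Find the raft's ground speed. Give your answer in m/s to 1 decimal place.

Taking east as x and north as y: velocity relative to the water = (0.642, -2.073) m/s; the water relative to ground = (0.000, -1.490) m/s.
Velocity relative to ground = (0.642, -2.073) + (0.000, -1.490) = (0.642, -3.563) m/s.
Speed = |(0.642, -3.563)| = 3.620 m/s.

3.6 m/s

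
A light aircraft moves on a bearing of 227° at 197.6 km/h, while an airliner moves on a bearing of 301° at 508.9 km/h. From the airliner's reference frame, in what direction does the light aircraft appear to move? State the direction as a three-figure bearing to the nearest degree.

144°

Taking east as x and north as y: light aircraft velocity = (-144.515, -134.763) km/h; airliner velocity = (-436.212, 262.103) km/h.
Velocity of light aircraft relative to airliner = (-144.515, -134.763) − (-436.212, 262.103) = (291.697, -396.866) km/h.
Bearing = atan2(291.70, -396.87) = 143.68° clockwise from north.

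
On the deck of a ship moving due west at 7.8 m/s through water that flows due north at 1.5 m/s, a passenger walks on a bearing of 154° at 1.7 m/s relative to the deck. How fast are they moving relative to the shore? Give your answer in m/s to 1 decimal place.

7.1 m/s

In east/north components (m/s): passenger relative to ship = (0.745, -1.528); ship relative to water = (-7.800, 0.000); water relative to ground = (0.000, 1.500).
Sum = (-7.055, -0.028) m/s.
Speed = |(-7.055, -0.028)| = 7.055 m/s.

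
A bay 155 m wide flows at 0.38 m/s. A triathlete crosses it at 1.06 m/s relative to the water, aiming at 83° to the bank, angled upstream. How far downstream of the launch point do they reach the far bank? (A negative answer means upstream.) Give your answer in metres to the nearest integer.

Perpendicular speed = 1.052 m/s; crossing time = 155 / 1.052 = 147.325 s.
Net downstream speed = 0.251 m/s.
Drift = 0.251 × 147.325 = 36.952 m (downstream).

37 m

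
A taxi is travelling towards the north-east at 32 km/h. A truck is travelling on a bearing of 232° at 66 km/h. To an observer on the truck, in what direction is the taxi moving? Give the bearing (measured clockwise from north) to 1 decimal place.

Taking east as x and north as y: taxi velocity = (22.627, 22.627) km/h; truck velocity = (-52.009, -40.634) km/h.
Velocity of taxi relative to truck = (22.627, 22.627) − (-52.009, -40.634) = (74.636, 63.261) km/h.
Bearing = atan2(74.64, 63.26) = 49.72° clockwise from north.

049.7°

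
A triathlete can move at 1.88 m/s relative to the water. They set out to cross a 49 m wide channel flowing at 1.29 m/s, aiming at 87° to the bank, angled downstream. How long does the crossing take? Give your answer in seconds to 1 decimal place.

The component of the triathlete's velocity perpendicular to the bank is 1.88 × sin 87° = 1.877 m/s.
Only the cross-stream component determines the crossing time; the current contributes nothing perpendicular to the bank.
Time = 49 / 1.877 = 26.100 s.

26.1 s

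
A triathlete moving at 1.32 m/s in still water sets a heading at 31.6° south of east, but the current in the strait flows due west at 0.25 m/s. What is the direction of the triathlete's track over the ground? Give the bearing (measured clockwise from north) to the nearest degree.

Taking east as x and north as y: velocity relative to the water = (1.124, -0.692) m/s; the water relative to ground = (-0.250, 0.000) m/s.
Velocity relative to ground = (1.124, -0.692) + (-0.250, 0.000) = (0.874, -0.692) m/s.
Bearing = atan2(0.87, -0.69) = 128.35° clockwise from north.

128°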